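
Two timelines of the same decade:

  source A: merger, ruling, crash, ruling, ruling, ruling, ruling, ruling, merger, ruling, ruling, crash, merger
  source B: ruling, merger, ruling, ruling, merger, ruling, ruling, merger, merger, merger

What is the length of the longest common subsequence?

7

Taking merger [1,2]; then ruling [2,3]; then ruling [4,4]; then ruling [5,6]; then ruling [6,7]; then merger [9,9]; then merger [13,10] gives a common subsequence of length 7. dp[13][10] = 7 confirms this is the maximum.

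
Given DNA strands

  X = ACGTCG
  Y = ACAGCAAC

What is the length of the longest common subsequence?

4

One common subsequence of length 4: A (X #1, Y #1), then C (X #2, Y #2), then G (X #3, Y #4), then C (X #5, Y #8). dp[6][8] = 4 confirms this is the maximum.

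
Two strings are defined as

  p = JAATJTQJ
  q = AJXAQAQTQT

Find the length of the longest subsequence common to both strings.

Let dp[i][j] be the LCS length of the first i characters of p and the first j characters of q. dp[i][j] = dp[i-1][j-1]+1 when the i-th and j-th characters match, else max(dp[i-1][j], dp[i][j-1]).
    ·  A  J  X  A  Q  A  Q  T  Q  T
 ·  0  0  0  0  0  0  0  0  0  0  0
 J  0  0  1  1  1  1  1  1  1  1  1
 A  0  1  1  1  2  2  2  2  2  2  2
 A  0  1  1  1  2  2  3  3  3  3  3
 T  0  1  1  1  2  2  3  3  4  4  4
 J  0  1  2  2  2  2  3  3  4  4  4
 T  0  1  2  2  2  2  3  3  4  4  5
 Q  0  1  2  2  2  3  3  4  4  5  5
 J  0  1  2  2  2  3  3  4  4  5  5
dp[8][10] = 5. One LCS (by backtracking along matches): JAATT.

5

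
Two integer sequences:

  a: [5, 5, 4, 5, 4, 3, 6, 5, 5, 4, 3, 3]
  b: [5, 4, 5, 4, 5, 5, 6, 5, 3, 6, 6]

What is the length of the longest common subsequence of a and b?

7

Let dp[i][j] be the LCS length of the first i values of a and the first j values of b. dp[i][j] = dp[i-1][j-1]+1 when the i-th and j-th values match, else max(dp[i-1][j], dp[i][j-1]).
    ·  5  4  5  4  5  5  6  5  3  6  6
 ·  0  0  0  0  0  0  0  0  0  0  0  0
 5  0  1  1  1  1  1  1  1  1  1  1  1
 5  0  1  1  2  2  2  2  2  2  2  2  2
 4  0  1  2  2  3  3  3  3  3  3  3  3
 5  0  1  2  3  3  4  4  4  4  4  4  4
 4  0  1  2  3  4  4  4  4  4  4  4  4
 3  0  1  2  3  4  4  4  4  4  5  5  5
 6  0  1  2  3  4  4  4  5  5  5  6  6
 5  0  1  2  3  4  5  5  5  6  6  6  6
 5  0  1  2  3  4  5  6  6  6  6  6  6
 4  0  1  2  3  4  5  6  6  6  6  6  6
 3  0  1  2  3  4  5  6  6  6  7  7  7
 3  0  1  2  3  4  5  6  6  6  7  7  7
dp[12][11] = 7. One LCS (by backtracking along matches): 5, 5, 4, 5, 6, 5, 3.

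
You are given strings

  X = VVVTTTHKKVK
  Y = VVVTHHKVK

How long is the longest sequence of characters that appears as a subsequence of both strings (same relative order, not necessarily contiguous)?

8

Let dp[i][j] be the LCS length of the first i characters of X and the first j characters of Y. dp[i][j] = dp[i-1][j-1]+1 when the i-th and j-th characters match, else max(dp[i-1][j], dp[i][j-1]).
    ·  V  V  V  T  H  H  K  V  K
 ·  0  0  0  0  0  0  0  0  0  0
 V  0  1  1  1  1  1  1  1  1  1
 V  0  1  2  2  2  2  2  2  2  2
 V  0  1  2  3  3  3  3  3  3  3
 T  0  1  2  3  4  4  4  4  4  4
 T  0  1  2  3  4  4  4  4  4  4
 T  0  1  2  3  4  4  4  4  4  4
 H  0  1  2  3  4  5  5  5  5  5
 K  0  1  2  3  4  5  5  6  6  6
 K  0  1  2  3  4  5  5  6  6  7
 V  0  1  2  3  4  5  5  6  7  7
 K  0  1  2  3  4  5  5  6  7  8
dp[11][9] = 8. One LCS (by backtracking along matches): VVVTHKVK.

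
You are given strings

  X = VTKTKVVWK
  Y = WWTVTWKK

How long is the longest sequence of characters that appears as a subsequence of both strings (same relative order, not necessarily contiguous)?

Let dp[i][j] be the LCS length of the first i characters of X and the first j characters of Y. dp[i][j] = dp[i-1][j-1]+1 when the i-th and j-th characters match, else max(dp[i-1][j], dp[i][j-1]).
    ·  W  W  T  V  T  W  K  K
 ·  0  0  0  0  0  0  0  0  0
 V  0  0  0  0  1  1  1  1  1
 T  0  0  0  1  1  2  2  2  2
 K  0  0  0  1  1  2  2  3  3
 T  0  0  0  1  1  2  2  3  3
 K  0  0  0  1  1  2  2  3  4
 V  0  0  0  1  2  2  2  3  4
 V  0  0  0  1  2  2  2  3  4
 W  0  1  1  1  2  2  3  3  4
 K  0  1  1  1  2  2  3  4  4
dp[9][8] = 4. One LCS (by backtracking along matches): VTKK.

4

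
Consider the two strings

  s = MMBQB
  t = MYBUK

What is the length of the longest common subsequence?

Let dp[i][j] be the LCS length of the first i characters of s and the first j characters of t. dp[i][j] = dp[i-1][j-1]+1 when the i-th and j-th characters match, else max(dp[i-1][j], dp[i][j-1]).
    ·  M  Y  B  U  K
 ·  0  0  0  0  0  0
 M  0  1  1  1  1  1
 M  0  1  1  1  1  1
 B  0  1  1  2  2  2
 Q  0  1  1  2  2  2
 B  0  1  1  2  2  2
dp[5][5] = 2. One LCS (by backtracking along matches): MB.

2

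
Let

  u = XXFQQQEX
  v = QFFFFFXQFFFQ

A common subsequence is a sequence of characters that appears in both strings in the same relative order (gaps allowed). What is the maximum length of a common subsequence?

Match X at u[1]=v[7]; then F at u[3]=v[11]; then Q at u[6]=v[12] — 3 characters in the same relative order in both, and the DP table's final entry dp[8][12] is also 3, so no common subsequence is longer.

3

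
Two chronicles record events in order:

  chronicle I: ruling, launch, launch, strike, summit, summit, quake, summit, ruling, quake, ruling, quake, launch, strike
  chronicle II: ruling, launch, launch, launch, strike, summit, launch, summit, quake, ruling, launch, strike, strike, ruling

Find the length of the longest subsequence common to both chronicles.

Pick ruling (chronicle I #1, chronicle II #1) → launch (chronicle I #2, chronicle II #3) → launch (chronicle I #3, chronicle II #4) → strike (chronicle I #4, chronicle II #5) → summit (chronicle I #5, chronicle II #6) → summit (chronicle I #8, chronicle II #8) → quake (chronicle I #10, chronicle II #9) → ruling (chronicle I #11, chronicle II #10) → launch (chronicle I #13, chronicle II #11) → strike (chronicle I #14, chronicle II #13); all 10 events appear in both, in order. Since dp[14][14] = 10, nothing longer is possible.

10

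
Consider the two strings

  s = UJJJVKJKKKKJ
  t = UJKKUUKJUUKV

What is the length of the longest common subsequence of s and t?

6

Taking U [1,1]; then J [4,2]; then K [6,3]; then K [8,4]; then K [9,7]; then K [10,11] gives a common subsequence of length 6. The LCS DP gives dp[12][12] = 6, so this is optimal.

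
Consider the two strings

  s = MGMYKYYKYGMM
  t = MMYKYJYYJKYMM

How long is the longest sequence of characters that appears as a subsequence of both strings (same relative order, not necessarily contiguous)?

Pick M at s[1]=t[1], M at s[3]=t[2], Y at s[4]=t[3], K at s[5]=t[4], Y at s[6]=t[7], Y at s[7]=t[8], K at s[8]=t[10], Y at s[9]=t[11], M at s[11]=t[12], M at s[12]=t[13]; all 10 characters appear in both, in order, and the DP table's final entry dp[12][13] is also 10, so no common subsequence is longer.

10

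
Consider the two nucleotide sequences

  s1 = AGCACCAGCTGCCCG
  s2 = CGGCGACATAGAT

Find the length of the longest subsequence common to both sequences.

7

Pick G (s1 #2, s2 #3), C (s1 #3, s2 #4), A (s1 #4, s2 #6), C (s1 #5, s2 #7), A (s1 #7, s2 #10), G (s1 #8, s2 #11), T (s1 #10, s2 #13); all 7 bases appear in both, in order, and the DP table's final entry dp[15][13] is also 7, so no common subsequence is longer.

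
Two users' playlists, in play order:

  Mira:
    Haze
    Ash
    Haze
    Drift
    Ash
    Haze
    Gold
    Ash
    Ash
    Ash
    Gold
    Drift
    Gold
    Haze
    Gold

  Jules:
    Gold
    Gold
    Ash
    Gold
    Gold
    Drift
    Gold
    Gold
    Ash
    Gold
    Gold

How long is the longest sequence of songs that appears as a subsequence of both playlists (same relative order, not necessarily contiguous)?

Match Ash (Mira #2, Jules #3) → Drift (Mira #4, Jules #6) → Gold (Mira #7, Jules #8) → Ash (Mira #10, Jules #9) → Gold (Mira #13, Jules #10) → Gold (Mira #15, Jules #11) — 6 songs in the same relative order in both. The LCS DP gives dp[15][11] = 6, so this is optimal.

6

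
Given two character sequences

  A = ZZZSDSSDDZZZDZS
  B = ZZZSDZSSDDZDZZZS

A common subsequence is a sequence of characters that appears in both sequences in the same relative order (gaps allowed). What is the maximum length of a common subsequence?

14

Taking Z (A #1, B #1); then Z (A #2, B #2); then Z (A #3, B #3); then S (A #4, B #4); then D (A #5, B #5); then S (A #6, B #7); then S (A #7, B #8); then D (A #8, B #9); then D (A #9, B #10); then Z (A #10, B #11); then Z (A #11, B #13); then Z (A #12, B #14); then Z (A #14, B #15); then S (A #15, B #16) gives a common subsequence of length 14, and the DP table's final entry dp[15][16] is also 14, so no common subsequence is longer.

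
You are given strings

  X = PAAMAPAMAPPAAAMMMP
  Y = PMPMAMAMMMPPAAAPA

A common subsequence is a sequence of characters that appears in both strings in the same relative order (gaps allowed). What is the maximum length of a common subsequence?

One common subsequence of length 12: P [1,1] → M [4,2] → P [6,3] → A [7,5] → M [8,6] → A [9,7] → P [10,11] → P [11,12] → A [12,13] → A [13,14] → A [14,15] → P [18,16], and the DP table's final entry dp[18][17] is also 12, so no common subsequence is longer.

12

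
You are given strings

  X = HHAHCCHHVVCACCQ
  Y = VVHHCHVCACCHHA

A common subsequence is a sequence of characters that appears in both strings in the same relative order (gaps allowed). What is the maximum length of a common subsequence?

9

Match H [2,3]; then H [4,4]; then C [6,5]; then H [8,6]; then V [10,7]; then C [11,8]; then A [12,9]; then C [13,10]; then C [14,11] — 9 characters in the same relative order in both. Since dp[15][14] = 9, nothing longer is possible.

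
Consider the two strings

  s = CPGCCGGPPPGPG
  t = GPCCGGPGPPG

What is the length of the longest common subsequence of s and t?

Let dp[i][j] be the LCS length of the first i characters of s and the first j characters of t. dp[i][j] = dp[i-1][j-1]+1 when the i-th and j-th characters match, else max(dp[i-1][j], dp[i][j-1]).
    ·  G  P  C  C  G  G  P  G  P  P  G
 ·  0  0  0  0  0  0  0  0  0  0  0  0
 C  0  0  0  1  1  1  1  1  1  1  1  1
 P  0  0  1  1  1  1  1  2  2  2  2  2
 G  0  1  1  1  1  2  2  2  3  3  3  3
 C  0  1  1  2  2  2  2  2  3  3  3  3
 C  0  1  1  2  3  3  3  3  3  3  3  3
 G  0  1  1  2  3  4  4  4  4  4  4  4
 G  0  1  1  2  3  4  5  5  5  5  5  5
 P  0  1  2  2  3  4  5  6  6  6  6  6
 P  0  1  2  2  3  4  5  6  6  7  7  7
 P  0  1  2  2  3  4  5  6  6  7  8  8
 G  0  1  2  2  3  4  5  6  7  7  8  9
 P  0  1  2  2  3  4  5  6  7  8  8  9
 G  0  1  2  2  3  4  5  6  7  8  8  9
dp[13][11] = 9. One LCS (by backtracking along matches): PCCGGPPPG.

9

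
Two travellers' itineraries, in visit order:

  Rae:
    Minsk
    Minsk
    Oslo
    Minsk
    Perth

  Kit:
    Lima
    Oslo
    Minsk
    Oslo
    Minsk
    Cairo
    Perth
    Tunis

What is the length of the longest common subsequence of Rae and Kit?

Match Minsk at Rae[2]=Kit[3], then Oslo at Rae[3]=Kit[4], then Minsk at Rae[4]=Kit[5], then Perth at Rae[5]=Kit[7] — 4 stops in the same relative order in both. The LCS DP gives dp[5][8] = 4, so this is optimal.

4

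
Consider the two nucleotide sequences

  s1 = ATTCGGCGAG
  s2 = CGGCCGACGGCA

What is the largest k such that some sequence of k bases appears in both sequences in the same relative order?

7

Match C at s1[4]=s2[1]; then G at s1[5]=s2[2]; then G at s1[6]=s2[3]; then C at s1[7]=s2[5]; then G at s1[8]=s2[6]; then A at s1[9]=s2[7]; then G at s1[10]=s2[10] — 7 bases in the same relative order in both. The LCS DP gives dp[10][12] = 7, so this is optimal.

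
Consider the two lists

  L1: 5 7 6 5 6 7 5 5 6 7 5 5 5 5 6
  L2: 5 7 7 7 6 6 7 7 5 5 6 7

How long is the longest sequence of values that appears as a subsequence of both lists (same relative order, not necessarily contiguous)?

9

Pick 5 [1,1] → 7 [2,4] → 6 [3,5] → 6 [5,6] → 7 [6,8] → 5 [7,9] → 5 [8,10] → 6 [9,11] → 7 [10,12]; all 9 values appear in both, in order. dp[15][12] = 9 confirms this is the maximum.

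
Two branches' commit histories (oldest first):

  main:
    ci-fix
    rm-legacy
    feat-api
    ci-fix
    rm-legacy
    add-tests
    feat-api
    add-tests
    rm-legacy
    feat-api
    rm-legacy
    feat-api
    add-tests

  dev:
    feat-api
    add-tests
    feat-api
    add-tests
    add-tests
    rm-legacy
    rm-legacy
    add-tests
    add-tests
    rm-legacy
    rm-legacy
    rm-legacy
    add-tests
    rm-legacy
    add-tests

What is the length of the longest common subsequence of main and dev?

7

Match rm-legacy at main[2]=dev[6] → rm-legacy at main[5]=dev[7] → add-tests at main[6]=dev[8] → add-tests at main[8]=dev[9] → rm-legacy at main[9]=dev[12] → rm-legacy at main[11]=dev[14] → add-tests at main[13]=dev[15] — 7 commits in the same relative order in both. Since dp[13][15] = 7, nothing longer is possible.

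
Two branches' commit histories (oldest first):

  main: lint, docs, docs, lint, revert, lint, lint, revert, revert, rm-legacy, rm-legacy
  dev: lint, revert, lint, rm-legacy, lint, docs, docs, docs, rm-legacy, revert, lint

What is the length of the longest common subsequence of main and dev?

5

Match lint [1,5], docs [2,7], docs [3,8], revert [5,10], lint [7,11] — 5 commits in the same relative order in both, and the DP table's final entry dp[11][11] is also 5, so no common subsequence is longer.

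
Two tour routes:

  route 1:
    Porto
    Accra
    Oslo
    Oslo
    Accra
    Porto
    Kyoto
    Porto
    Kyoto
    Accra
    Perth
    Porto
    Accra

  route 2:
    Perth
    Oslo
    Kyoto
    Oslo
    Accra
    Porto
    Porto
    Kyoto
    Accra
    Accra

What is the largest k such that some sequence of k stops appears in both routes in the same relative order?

Match Oslo (route 1 #3, route 2 #2) → Oslo (route 1 #4, route 2 #4) → Accra (route 1 #5, route 2 #5) → Porto (route 1 #6, route 2 #6) → Porto (route 1 #8, route 2 #7) → Kyoto (route 1 #9, route 2 #8) → Accra (route 1 #10, route 2 #9) → Accra (route 1 #13, route 2 #10) — 8 stops in the same relative order in both, and the DP table's final entry dp[13][10] is also 8, so no common subsequence is longer.

8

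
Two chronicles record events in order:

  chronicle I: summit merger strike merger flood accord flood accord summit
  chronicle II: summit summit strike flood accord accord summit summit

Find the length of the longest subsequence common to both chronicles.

6

Match summit [1,2] → strike [3,3] → flood [5,4] → accord [6,5] → accord [8,6] → summit [9,8] — 6 events in the same relative order in both. Since dp[9][8] = 6, nothing longer is possible.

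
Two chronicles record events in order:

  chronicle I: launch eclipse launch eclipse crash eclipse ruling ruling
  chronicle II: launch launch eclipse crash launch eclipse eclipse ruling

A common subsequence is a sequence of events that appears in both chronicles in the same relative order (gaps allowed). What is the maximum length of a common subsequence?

Match launch at chronicle I[1]=chronicle II[2], eclipse at chronicle I[2]=chronicle II[3], launch at chronicle I[3]=chronicle II[5], eclipse at chronicle I[4]=chronicle II[6], eclipse at chronicle I[6]=chronicle II[7], ruling at chronicle I[8]=chronicle II[8] — 6 events in the same relative order in both. The LCS DP gives dp[8][8] = 6, so this is optimal.

6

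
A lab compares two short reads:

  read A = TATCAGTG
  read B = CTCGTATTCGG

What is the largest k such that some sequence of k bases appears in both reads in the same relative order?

Taking T [1,5], A [2,6], T [3,8], C [4,9], G [6,10], G [8,11] gives a common subsequence of length 6. dp[8][11] = 6 confirms this is the maximum.

6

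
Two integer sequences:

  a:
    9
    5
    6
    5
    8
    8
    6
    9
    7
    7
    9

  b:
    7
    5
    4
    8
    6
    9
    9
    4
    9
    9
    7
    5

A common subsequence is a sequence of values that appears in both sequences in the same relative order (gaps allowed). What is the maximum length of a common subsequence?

Let dp[i][j] be the LCS length of the first i values of a and the first j values of b. dp[i][j] = dp[i-1][j-1]+1 when the i-th and j-th values match, else max(dp[i-1][j], dp[i][j-1]).
    ·  7  5  4  8  6  9  9  4  9  9  7  5
 ·  0  0  0  0  0  0  0  0  0  0  0  0  0
 9  0  0  0  0  0  0  1  1  1  1  1  1  1
 5  0  0  1  1  1  1  1  1  1  1  1  1  2
 6  0  0  1  1  1  2  2  2  2  2  2  2  2
 5  0  0  1  1  1  2  2  2  2  2  2  2  3
 8  0  0  1  1  2  2  2  2  2  2  2  2  3
 8  0  0  1  1  2  2  2  2  2  2  2  2  3
 6  0  0  1  1  2  3  3  3  3  3  3  3  3
 9  0  0  1  1  2  3  4  4  4  4  4  4  4
 7  0  1  1  1  2  3  4  4  4  4  4  5  5
 7  0  1  1  1  2  3  4  4  4  4  4  5  5
 9  0  1  1  1  2  3  4  5  5  5  5  5  5
dp[11][12] = 5. One LCS (by backtracking along matches): 5, 8, 6, 9, 7.

5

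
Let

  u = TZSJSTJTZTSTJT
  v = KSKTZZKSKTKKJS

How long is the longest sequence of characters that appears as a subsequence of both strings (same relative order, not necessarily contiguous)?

Pick T (u #1, v #4), Z (u #2, v #6), S (u #3, v #8), T (u #6, v #10), J (u #7, v #13), S (u #11, v #14); all 6 characters appear in both, in order, and the DP table's final entry dp[14][14] is also 6, so no common subsequence is longer.

6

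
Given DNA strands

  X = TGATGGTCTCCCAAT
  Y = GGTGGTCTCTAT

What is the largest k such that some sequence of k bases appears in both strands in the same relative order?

10

Pick G (X #2, Y #2) → T (X #4, Y #3) → G (X #5, Y #4) → G (X #6, Y #5) → T (X #7, Y #6) → C (X #8, Y #7) → T (X #9, Y #8) → C (X #10, Y #9) → A (X #14, Y #11) → T (X #15, Y #12); all 10 bases appear in both, in order. Since dp[15][12] = 10, nothing longer is possible.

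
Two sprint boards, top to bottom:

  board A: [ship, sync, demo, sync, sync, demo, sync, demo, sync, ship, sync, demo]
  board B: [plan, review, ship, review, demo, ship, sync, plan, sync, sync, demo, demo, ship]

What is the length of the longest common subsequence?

7

Pick ship (board A #1, board B #6), then sync (board A #2, board B #7), then sync (board A #4, board B #9), then sync (board A #5, board B #10), then demo (board A #6, board B #11), then demo (board A #8, board B #12), then ship (board A #10, board B #13); all 7 tasks appear in both, in order. Since dp[12][13] = 7, nothing longer is possible.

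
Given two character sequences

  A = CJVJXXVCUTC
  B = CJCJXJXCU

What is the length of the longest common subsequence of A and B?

Let dp[i][j] be the LCS length of the first i characters of A and the first j characters of B. dp[i][j] = dp[i-1][j-1]+1 when the i-th and j-th characters match, else max(dp[i-1][j], dp[i][j-1]).
    ·  C  J  C  J  X  J  X  C  U
 ·  0  0  0  0  0  0  0  0  0  0
 C  0  1  1  1  1  1  1  1  1  1
 J  0  1  2  2  2  2  2  2  2  2
 V  0  1  2  2  2  2  2  2  2  2
 J  0  1  2  2  3  3  3  3  3  3
 X  0  1  2  2  3  4  4  4  4  4
 X  0  1  2  2  3  4  4  5  5  5
 V  0  1  2  2  3  4  4  5  5  5
 C  0  1  2  3  3  4  4  5  6  6
 U  0  1  2  3  3  4  4  5  6  7
 T  0  1  2  3  3  4  4  5  6  7
 C  0  1  2  3  3  4  4  5  6  7
dp[11][9] = 7. One LCS (by backtracking along matches): CJJXXCU.

7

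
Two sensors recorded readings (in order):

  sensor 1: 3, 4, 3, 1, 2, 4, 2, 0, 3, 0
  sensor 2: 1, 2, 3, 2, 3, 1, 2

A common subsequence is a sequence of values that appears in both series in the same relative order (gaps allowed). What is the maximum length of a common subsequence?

Match 3 (sensor 1 #1, sensor 2 #3), 3 (sensor 1 #3, sensor 2 #5), 1 (sensor 1 #4, sensor 2 #6), 2 (sensor 1 #7, sensor 2 #7) — 4 values in the same relative order in both. The LCS DP gives dp[10][7] = 4, so this is optimal.

4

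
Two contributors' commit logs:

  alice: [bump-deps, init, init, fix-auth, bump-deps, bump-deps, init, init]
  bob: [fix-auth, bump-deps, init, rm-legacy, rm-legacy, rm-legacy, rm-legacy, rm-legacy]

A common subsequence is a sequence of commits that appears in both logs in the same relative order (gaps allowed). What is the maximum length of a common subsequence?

3

Pick fix-auth at alice[4]=bob[1], then bump-deps at alice[6]=bob[2], then init at alice[7]=bob[3]; all 3 commits appear in both, in order. Since dp[8][8] = 3, nothing longer is possible.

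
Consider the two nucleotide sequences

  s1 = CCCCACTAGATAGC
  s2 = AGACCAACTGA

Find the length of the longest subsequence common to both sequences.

Match C [1,4], then C [2,5], then A [5,7], then C [6,8], then T [7,9], then G [9,10], then A [12,11] — 7 bases in the same relative order in both, and the DP table's final entry dp[14][11] is also 7, so no common subsequence is longer.

7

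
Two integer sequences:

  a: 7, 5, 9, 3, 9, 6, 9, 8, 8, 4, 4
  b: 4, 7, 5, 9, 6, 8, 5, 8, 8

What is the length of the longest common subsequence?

Let dp[i][j] be the LCS length of the first i values of a and the first j values of b. dp[i][j] = dp[i-1][j-1]+1 when the i-th and j-th values match, else max(dp[i-1][j], dp[i][j-1]).
    ·  4  7  5  9  6  8  5  8  8
 ·  0  0  0  0  0  0  0  0  0  0
 7  0  0  1  1  1  1  1  1  1  1
 5  0  0  1  2  2  2  2  2  2  2
 9  0  0  1  2  3  3  3  3  3  3
 3  0  0  1  2  3  3  3  3  3  3
 9  0  0  1  2  3  3  3  3  3  3
 6  0  0  1  2  3  4  4  4  4  4
 9  0  0  1  2  3  4  4  4  4  4
 8  0  0  1  2  3  4  5  5  5  5
 8  0  0  1  2  3  4  5  5  6  6
 4  0  1  1  2  3  4  5  5  6  6
 4  0  1  1  2  3  4  5  5  6  6
dp[11][9] = 6. One LCS (by backtracking along matches): 7, 5, 9, 6, 8, 8.

6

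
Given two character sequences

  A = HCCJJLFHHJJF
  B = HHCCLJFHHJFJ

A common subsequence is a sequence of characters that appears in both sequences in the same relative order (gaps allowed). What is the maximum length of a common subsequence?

9

One common subsequence of length 9: H (A #1, B #2), then C (A #2, B #3), then C (A #3, B #4), then J (A #5, B #6), then F (A #7, B #7), then H (A #8, B #8), then H (A #9, B #9), then J (A #10, B #10), then J (A #11, B #12). Since dp[12][12] = 9, nothing longer is possible.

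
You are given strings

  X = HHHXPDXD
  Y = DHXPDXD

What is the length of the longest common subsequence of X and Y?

6

Let dp[i][j] be the LCS length of the first i characters of X and the first j characters of Y. dp[i][j] = dp[i-1][j-1]+1 when the i-th and j-th characters match, else max(dp[i-1][j], dp[i][j-1]).
    ·  D  H  X  P  D  X  D
 ·  0  0  0  0  0  0  0  0
 H  0  0  1  1  1  1  1  1
 H  0  0  1  1  1  1  1  1
 H  0  0  1  1  1  1  1  1
 X  0  0  1  2  2  2  2  2
 P  0  0  1  2  3  3  3  3
 D  0  1  1  2  3  4  4  4
 X  0  1  1  2  3  4  5  5
 D  0  1  1  2  3  4  5  6
dp[8][7] = 6. One LCS (by backtracking along matches): HXPDXD.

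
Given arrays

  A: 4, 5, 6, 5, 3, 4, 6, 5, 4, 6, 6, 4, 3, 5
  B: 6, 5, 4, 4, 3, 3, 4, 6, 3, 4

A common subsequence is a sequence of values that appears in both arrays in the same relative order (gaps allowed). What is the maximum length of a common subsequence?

Let dp[i][j] be the LCS length of the first i values of A and the first j values of B. dp[i][j] = dp[i-1][j-1]+1 when the i-th and j-th values match, else max(dp[i-1][j], dp[i][j-1]).
    ·  6  5  4  4  3  3  4  6  3  4
 ·  0  0  0  0  0  0  0  0  0  0  0
 4  0  0  0  1  1  1  1  1  1  1  1
 5  0  0  1  1  1  1  1  1  1  1  1
 6  0  1  1  1  1  1  1  1  2  2  2
 5  0  1  2  2  2  2  2  2  2  2  2
 3  0  1  2  2  2  3  3  3  3  3  3
 4  0  1  2  3  3  3  3  4  4  4  4
 6  0  1  2  3  3  3  3  4  5  5  5
 5  0  1  2  3  3  3  3  4  5  5  5
 4  0  1  2  3  4  4  4  4  5  5  6
 6  0  1  2  3  4  4  4  4  5  5  6
 6  0  1  2  3  4  4  4  4  5  5  6
 4  0  1  2  3  4  4  4  5  5  5  6
 3  0  1  2  3  4  5  5  5  5  6  6
 5  0  1  2  3  4  5  5  5  5  6  6
dp[14][10] = 6. One LCS (by backtracking along matches): 6, 5, 3, 4, 6, 4.

6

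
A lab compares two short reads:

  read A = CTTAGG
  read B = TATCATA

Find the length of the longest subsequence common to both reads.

3

Let dp[i][j] be the LCS length of the first i bases of read A and the first j bases of read B. dp[i][j] = dp[i-1][j-1]+1 when the i-th and j-th bases match, else max(dp[i-1][j], dp[i][j-1]).
    ·  T  A  T  C  A  T  A
 ·  0  0  0  0  0  0  0  0
 C  0  0  0  0  1  1  1  1
 T  0  1  1  1  1  1  2  2
 T  0  1  1  2  2  2  2  2
 A  0  1  2  2  2  3  3  3
 G  0  1  2  2  2  3  3  3
 G  0  1  2  2  2  3  3  3
dp[6][7] = 3. One LCS (by backtracking along matches): CTA.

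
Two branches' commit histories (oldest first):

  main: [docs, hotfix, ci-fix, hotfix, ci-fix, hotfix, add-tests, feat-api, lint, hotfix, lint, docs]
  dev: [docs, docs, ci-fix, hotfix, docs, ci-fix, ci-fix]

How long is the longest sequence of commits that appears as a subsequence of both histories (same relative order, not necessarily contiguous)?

4

Match docs at main[1]=dev[2], hotfix at main[2]=dev[4], ci-fix at main[3]=dev[6], ci-fix at main[5]=dev[7] — 4 commits in the same relative order in both, and the DP table's final entry dp[12][7] is also 4, so no common subsequence is longer.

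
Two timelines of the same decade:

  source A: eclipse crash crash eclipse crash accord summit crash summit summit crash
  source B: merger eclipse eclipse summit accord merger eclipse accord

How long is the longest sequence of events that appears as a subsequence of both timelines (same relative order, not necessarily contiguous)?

One common subsequence of length 3: eclipse at source A[1]=source B[3], then eclipse at source A[4]=source B[7], then accord at source A[6]=source B[8]. The LCS DP gives dp[11][8] = 3, so this is optimal.

3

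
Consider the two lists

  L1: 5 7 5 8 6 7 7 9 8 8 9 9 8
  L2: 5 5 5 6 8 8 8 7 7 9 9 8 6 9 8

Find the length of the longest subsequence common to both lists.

Taking 5 (L1 #1, L2 #2); then 5 (L1 #3, L2 #3); then 8 (L1 #4, L2 #7); then 7 (L1 #6, L2 #8); then 7 (L1 #7, L2 #9); then 9 (L1 #8, L2 #11); then 8 (L1 #9, L2 #12); then 9 (L1 #12, L2 #14); then 8 (L1 #13, L2 #15) gives a common subsequence of length 9. Since dp[13][15] = 9, nothing longer is possible.

9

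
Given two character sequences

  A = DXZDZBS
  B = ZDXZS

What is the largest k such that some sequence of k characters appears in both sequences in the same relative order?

4

Let dp[i][j] be the LCS length of the first i characters of A and the first j characters of B. dp[i][j] = dp[i-1][j-1]+1 when the i-th and j-th characters match, else max(dp[i-1][j], dp[i][j-1]).
    ·  Z  D  X  Z  S
 ·  0  0  0  0  0  0
 D  0  0  1  1  1  1
 X  0  0  1  2  2  2
 Z  0  1  1  2  3  3
 D  0  1  2  2  3  3
 Z  0  1  2  2  3  3
 B  0  1  2  2  3  3
 S  0  1  2  2  3  4
dp[7][5] = 4. One LCS (by backtracking along matches): DXZS.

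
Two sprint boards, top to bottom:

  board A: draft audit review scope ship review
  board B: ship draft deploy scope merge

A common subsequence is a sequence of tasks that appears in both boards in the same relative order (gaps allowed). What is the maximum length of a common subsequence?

2

Taking draft at board A[1]=board B[2], scope at board A[4]=board B[4] gives a common subsequence of length 2. Since dp[6][5] = 2, nothing longer is possible.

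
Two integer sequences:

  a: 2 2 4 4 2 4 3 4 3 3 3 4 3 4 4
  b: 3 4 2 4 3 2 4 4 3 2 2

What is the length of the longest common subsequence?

7

Pick 4 at a[4]=b[2], 2 at a[5]=b[3], 4 at a[6]=b[4], 3 at a[7]=b[5], 4 at a[8]=b[7], 4 at a[12]=b[8], 3 at a[13]=b[9]; all 7 values appear in both, in order, and the DP table's final entry dp[15][11] is also 7, so no common subsequence is longer.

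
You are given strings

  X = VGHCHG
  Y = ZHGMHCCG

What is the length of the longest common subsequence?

Match G at X[2]=Y[3]; then H at X[3]=Y[5]; then C at X[4]=Y[7]; then G at X[6]=Y[8] — 4 characters in the same relative order in both. The LCS DP gives dp[6][8] = 4, so this is optimal.

4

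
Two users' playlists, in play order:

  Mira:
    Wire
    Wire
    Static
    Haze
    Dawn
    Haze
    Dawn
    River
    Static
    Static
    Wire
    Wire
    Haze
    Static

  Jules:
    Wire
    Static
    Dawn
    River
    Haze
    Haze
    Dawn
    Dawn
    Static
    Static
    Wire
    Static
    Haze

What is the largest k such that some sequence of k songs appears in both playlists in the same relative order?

Match Wire at Mira[2]=Jules[1]; then Static at Mira[3]=Jules[2]; then Haze at Mira[4]=Jules[6]; then Dawn at Mira[5]=Jules[7]; then Dawn at Mira[7]=Jules[8]; then Static at Mira[9]=Jules[9]; then Static at Mira[10]=Jules[10]; then Wire at Mira[11]=Jules[11]; then Haze at Mira[13]=Jules[13] — 9 songs in the same relative order in both, and the DP table's final entry dp[14][13] is also 9, so no common subsequence is longer.

9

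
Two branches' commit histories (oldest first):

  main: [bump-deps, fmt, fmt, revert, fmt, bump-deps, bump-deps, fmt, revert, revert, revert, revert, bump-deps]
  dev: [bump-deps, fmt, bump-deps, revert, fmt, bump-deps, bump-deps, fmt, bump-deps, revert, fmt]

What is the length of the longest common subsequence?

Pick bump-deps at main[1]=dev[1], then fmt at main[2]=dev[2], then revert at main[4]=dev[4], then fmt at main[5]=dev[5], then bump-deps at main[6]=dev[6], then bump-deps at main[7]=dev[7], then fmt at main[8]=dev[8], then revert at main[9]=dev[10]; all 8 commits appear in both, in order. Since dp[13][11] = 8, nothing longer is possible.

8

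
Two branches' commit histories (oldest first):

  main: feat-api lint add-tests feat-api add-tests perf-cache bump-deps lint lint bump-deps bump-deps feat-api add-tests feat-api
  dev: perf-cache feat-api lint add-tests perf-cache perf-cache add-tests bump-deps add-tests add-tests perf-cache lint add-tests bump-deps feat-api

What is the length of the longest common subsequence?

Match feat-api at main[1]=dev[2]; then lint at main[2]=dev[3]; then add-tests at main[3]=dev[9]; then add-tests at main[5]=dev[10]; then perf-cache at main[6]=dev[11]; then lint at main[8]=dev[12]; then bump-deps at main[11]=dev[14]; then feat-api at main[14]=dev[15] — 8 commits in the same relative order in both. Since dp[14][15] = 8, nothing longer is possible.

8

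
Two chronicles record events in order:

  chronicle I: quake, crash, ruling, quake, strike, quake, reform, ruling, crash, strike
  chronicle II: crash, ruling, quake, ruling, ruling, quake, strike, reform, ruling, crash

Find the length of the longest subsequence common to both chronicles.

7

Taking quake at chronicle I[1]=chronicle II[3], then ruling at chronicle I[3]=chronicle II[5], then quake at chronicle I[4]=chronicle II[6], then strike at chronicle I[5]=chronicle II[7], then reform at chronicle I[7]=chronicle II[8], then ruling at chronicle I[8]=chronicle II[9], then crash at chronicle I[9]=chronicle II[10] gives a common subsequence of length 7. dp[10][10] = 7 confirms this is the maximum.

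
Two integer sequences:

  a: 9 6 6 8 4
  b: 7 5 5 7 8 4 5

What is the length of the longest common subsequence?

One common subsequence of length 2: 8 (a #4, b #5) → 4 (a #5, b #6). Since dp[5][7] = 2, nothing longer is possible.

2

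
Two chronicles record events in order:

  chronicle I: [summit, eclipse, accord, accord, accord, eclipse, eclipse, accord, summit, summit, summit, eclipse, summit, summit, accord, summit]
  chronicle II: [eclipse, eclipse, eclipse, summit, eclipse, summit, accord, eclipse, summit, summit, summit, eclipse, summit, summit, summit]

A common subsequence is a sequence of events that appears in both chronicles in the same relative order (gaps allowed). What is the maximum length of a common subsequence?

Match summit at chronicle I[1]=chronicle II[4]; then eclipse at chronicle I[2]=chronicle II[5]; then accord at chronicle I[5]=chronicle II[7]; then eclipse at chronicle I[7]=chronicle II[8]; then summit at chronicle I[9]=chronicle II[9]; then summit at chronicle I[10]=chronicle II[10]; then summit at chronicle I[11]=chronicle II[11]; then eclipse at chronicle I[12]=chronicle II[12]; then summit at chronicle I[13]=chronicle II[13]; then summit at chronicle I[14]=chronicle II[14]; then summit at chronicle I[16]=chronicle II[15] — 11 events in the same relative order in both, and the DP table's final entry dp[16][15] is also 11, so no common subsequence is longer.

11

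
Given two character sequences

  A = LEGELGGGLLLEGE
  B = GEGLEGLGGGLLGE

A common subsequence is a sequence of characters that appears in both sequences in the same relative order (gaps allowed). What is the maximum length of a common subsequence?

Pick L at A[1]=B[4] → E at A[2]=B[5] → G at A[3]=B[6] → L at A[5]=B[7] → G at A[6]=B[8] → G at A[7]=B[9] → G at A[8]=B[10] → L at A[10]=B[11] → L at A[11]=B[12] → G at A[13]=B[13] → E at A[14]=B[14]; all 11 characters appear in both, in order. The LCS DP gives dp[14][14] = 11, so this is optimal.

11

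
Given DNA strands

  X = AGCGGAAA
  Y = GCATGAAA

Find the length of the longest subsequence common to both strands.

Pick G (X #2, Y #1), C (X #3, Y #2), G (X #5, Y #5), A (X #6, Y #6), A (X #7, Y #7), A (X #8, Y #8); all 6 bases appear in both, in order, and the DP table's final entry dp[8][8] is also 6, so no common subsequence is longer.

6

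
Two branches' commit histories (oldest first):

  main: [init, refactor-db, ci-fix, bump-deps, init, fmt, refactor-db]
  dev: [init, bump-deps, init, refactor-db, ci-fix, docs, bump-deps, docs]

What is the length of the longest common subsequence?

Match init (main #1, dev #3); then refactor-db (main #2, dev #4); then ci-fix (main #3, dev #5); then bump-deps (main #4, dev #7) — 4 commits in the same relative order in both. dp[7][8] = 4 confirms this is the maximum.

4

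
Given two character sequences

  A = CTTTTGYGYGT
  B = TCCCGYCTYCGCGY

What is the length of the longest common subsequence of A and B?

5

Pick C at A[1]=B[7], T at A[2]=B[8], G at A[6]=B[11], G at A[8]=B[13], Y at A[9]=B[14]; all 5 characters appear in both, in order. Since dp[11][14] = 5, nothing longer is possible.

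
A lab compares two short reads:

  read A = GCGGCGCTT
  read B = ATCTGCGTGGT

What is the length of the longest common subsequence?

6

Taking G [1,5], C [2,6], G [3,7], G [4,9], G [6,10], T [9,11] gives a common subsequence of length 6. Since dp[9][11] = 6, nothing longer is possible.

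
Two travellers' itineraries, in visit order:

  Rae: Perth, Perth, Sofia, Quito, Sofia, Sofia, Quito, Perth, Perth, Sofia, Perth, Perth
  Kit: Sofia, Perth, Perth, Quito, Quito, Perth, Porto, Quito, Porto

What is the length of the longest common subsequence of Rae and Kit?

Match Perth (Rae #1, Kit #2), then Perth (Rae #2, Kit #3), then Quito (Rae #4, Kit #4), then Quito (Rae #7, Kit #5), then Perth (Rae #8, Kit #6) — 5 stops in the same relative order in both, and the DP table's final entry dp[12][9] is also 5, so no common subsequence is longer.

5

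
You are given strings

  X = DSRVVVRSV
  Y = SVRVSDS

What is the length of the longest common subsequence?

4

One common subsequence of length 4: S at X[2]=Y[1], then R at X[3]=Y[3], then V at X[4]=Y[4], then S at X[8]=Y[7]. dp[9][7] = 4 confirms this is the maximum.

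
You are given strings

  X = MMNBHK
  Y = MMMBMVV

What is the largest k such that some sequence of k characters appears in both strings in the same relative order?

Pick M (X #1, Y #2); then M (X #2, Y #3); then B (X #4, Y #4); all 3 characters appear in both, in order. Since dp[6][7] = 3, nothing longer is possible.

3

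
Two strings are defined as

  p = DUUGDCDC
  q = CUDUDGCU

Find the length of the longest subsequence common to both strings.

One common subsequence of length 4: D at p[1]=q[3], then U at p[2]=q[4], then G at p[4]=q[6], then C at p[6]=q[7]. The LCS DP gives dp[8][8] = 4, so this is optimal.

4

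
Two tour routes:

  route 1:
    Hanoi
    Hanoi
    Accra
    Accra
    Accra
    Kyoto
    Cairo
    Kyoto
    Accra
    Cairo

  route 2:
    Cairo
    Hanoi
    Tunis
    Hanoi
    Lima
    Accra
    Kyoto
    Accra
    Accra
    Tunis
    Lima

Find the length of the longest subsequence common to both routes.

Match Hanoi at route 1[1]=route 2[2]; then Hanoi at route 1[2]=route 2[4]; then Accra at route 1[3]=route 2[6]; then Accra at route 1[4]=route 2[8]; then Accra at route 1[5]=route 2[9] — 5 stops in the same relative order in both. The LCS DP gives dp[10][11] = 5, so this is optimal.

5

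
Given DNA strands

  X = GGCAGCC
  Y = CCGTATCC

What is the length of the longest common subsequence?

4

Let dp[i][j] be the LCS length of the first i bases of X and the first j bases of Y. dp[i][j] = dp[i-1][j-1]+1 when the i-th and j-th bases match, else max(dp[i-1][j], dp[i][j-1]).
    ·  C  C  G  T  A  T  C  C
 ·  0  0  0  0  0  0  0  0  0
 G  0  0  0  1  1  1  1  1  1
 G  0  0  0  1  1  1  1  1  1
 C  0  1  1  1  1  1  1  2  2
 A  0  1  1  1  1  2  2  2  2
 G  0  1  1  2  2  2  2  2  2
 C  0  1  2  2  2  2  2  3  3
 C  0  1  2  2  2  2  2  3  4
dp[7][8] = 4. One LCS (by backtracking along matches): GACC.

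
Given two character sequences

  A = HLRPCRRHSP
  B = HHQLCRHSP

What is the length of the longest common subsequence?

7

Match H [1,2], L [2,4], C [5,5], R [7,6], H [8,7], S [9,8], P [10,9] — 7 characters in the same relative order in both. The LCS DP gives dp[10][9] = 7, so this is optimal.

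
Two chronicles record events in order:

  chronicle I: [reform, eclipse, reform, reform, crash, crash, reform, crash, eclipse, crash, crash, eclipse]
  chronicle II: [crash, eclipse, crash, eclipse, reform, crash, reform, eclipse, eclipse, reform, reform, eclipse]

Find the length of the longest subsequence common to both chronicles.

6

Pick eclipse (chronicle I #2, chronicle II #4) → reform (chronicle I #4, chronicle II #5) → crash (chronicle I #6, chronicle II #6) → reform (chronicle I #7, chronicle II #7) → eclipse (chronicle I #9, chronicle II #9) → eclipse (chronicle I #12, chronicle II #12); all 6 events appear in both, in order. dp[12][12] = 6 confirms this is the maximum.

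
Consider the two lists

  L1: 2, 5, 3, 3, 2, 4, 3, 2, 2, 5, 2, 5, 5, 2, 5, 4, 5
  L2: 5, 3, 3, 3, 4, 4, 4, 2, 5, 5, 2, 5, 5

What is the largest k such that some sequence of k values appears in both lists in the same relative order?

10

Pick 5 at L1[2]=L2[1], then 3 at L1[3]=L2[3], then 3 at L1[4]=L2[4], then 4 at L1[6]=L2[7], then 2 at L1[11]=L2[8], then 5 at L1[12]=L2[9], then 5 at L1[13]=L2[10], then 2 at L1[14]=L2[11], then 5 at L1[15]=L2[12], then 5 at L1[17]=L2[13]; all 10 values appear in both, in order. dp[17][13] = 10 confirms this is the maximum.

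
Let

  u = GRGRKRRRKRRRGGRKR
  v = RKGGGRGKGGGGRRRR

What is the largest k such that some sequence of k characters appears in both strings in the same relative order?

8

Pick G at u[1]=v[5] → R at u[2]=v[6] → G at u[3]=v[7] → K at u[5]=v[8] → R at u[11]=v[13] → R at u[12]=v[14] → R at u[15]=v[15] → R at u[17]=v[16]; all 8 characters appear in both, in order. Since dp[17][16] = 8, nothing longer is possible.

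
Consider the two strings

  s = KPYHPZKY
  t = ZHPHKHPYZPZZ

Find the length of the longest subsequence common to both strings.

Let dp[i][j] be the LCS length of the first i characters of s and the first j characters of t. dp[i][j] = dp[i-1][j-1]+1 when the i-th and j-th characters match, else max(dp[i-1][j], dp[i][j-1]).
    ·  Z  H  P  H  K  H  P  Y  Z  P  Z  Z
 ·  0  0  0  0  0  0  0  0  0  0  0  0  0
 K  0  0  0  0  0  1  1  1  1  1  1  1  1
 P  0  0  0  1  1  1  1  2  2  2  2  2  2
 Y  0  0  0  1  1  1  1  2  3  3  3  3  3
 H  0  0  1  1  2  2  2  2  3  3  3  3  3
 P  0  0  1  2  2  2  2  3  3  3  4  4  4
 Z  0  1  1  2  2  2  2  3  3  4  4  5  5
 K  0  1  1  2  2  3  3  3  3  4  4  5  5
 Y  0  1  1  2  2  3  3  3  4  4  4  5  5
dp[8][12] = 5. One LCS (by backtracking along matches): KPYPZ.

5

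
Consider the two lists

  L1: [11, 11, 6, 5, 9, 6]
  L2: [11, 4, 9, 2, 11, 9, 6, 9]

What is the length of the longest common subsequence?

Let dp[i][j] be the LCS length of the first i values of L1 and the first j values of L2. dp[i][j] = dp[i-1][j-1]+1 when the i-th and j-th values match, else max(dp[i-1][j], dp[i][j-1]).
    · 11  4  9  2 11  9  6  9
 ·  0  0  0  0  0  0  0  0  0
11  0  1  1  1  1  1  1  1  1
11  0  1  1  1  1  2  2  2  2
 6  0  1  1  1  1  2  2  3  3
 5  0  1  1  1  1  2  2  3  3
 9  0  1  1  2  2  2  3  3  4
 6  0  1  1  2  2  2  3  4  4
dp[6][8] = 4. One LCS (by backtracking along matches): 11, 11, 6, 9.

4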